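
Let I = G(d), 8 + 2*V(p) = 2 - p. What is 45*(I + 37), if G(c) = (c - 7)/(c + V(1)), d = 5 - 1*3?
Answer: 1815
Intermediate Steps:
V(p) = -3 - p/2 (V(p) = -4 + (2 - p)/2 = -4 + (1 - p/2) = -3 - p/2)
d = 2 (d = 5 - 3 = 2)
G(c) = (-7 + c)/(-7/2 + c) (G(c) = (c - 7)/(c + (-3 - ½*1)) = (-7 + c)/(c + (-3 - ½)) = (-7 + c)/(c - 7/2) = (-7 + c)/(-7/2 + c))
I = 10/3 (I = 2*(-7 + 2)/(-7 + 2*2) = 2*(-5)/(-7 + 4) = 2*(-5)/(-3) = 2*(-⅓)*(-5) = 10/3 ≈ 3.3333)
45*(I + 37) = 45*(10/3 + 37) = 45*(121/3) = 1815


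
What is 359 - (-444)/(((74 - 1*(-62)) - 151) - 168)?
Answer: 21751/61 ≈ 356.57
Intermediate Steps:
359 - (-444)/(((74 - 1*(-62)) - 151) - 168) = 359 - (-444)/(((74 + 62) - 151) - 168) = 359 - (-444)/((136 - 151) - 168) = 359 - (-444)/(-15 - 168) = 359 - (-444)/(-183) = 359 - (-444)*(-1)/183 = 359 - 1*148/61 = 359 - 148/61 = 21751/61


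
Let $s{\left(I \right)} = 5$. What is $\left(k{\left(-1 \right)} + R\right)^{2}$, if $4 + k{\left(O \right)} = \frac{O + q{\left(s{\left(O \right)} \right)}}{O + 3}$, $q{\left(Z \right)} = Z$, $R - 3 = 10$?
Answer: $121$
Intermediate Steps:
$R = 13$ ($R = 3 + 10 = 13$)
$k{\left(O \right)} = -4 + \frac{5 + O}{3 + O}$ ($k{\left(O \right)} = -4 + \frac{O + 5}{O + 3} = -4 + \frac{5 + O}{3 + O}$)
$\left(k{\left(-1 \right)} + R\right)^{2} = \left(\frac{-7 - -3}{3 - 1} + 13\right)^{2} = \left(\frac{-7 + 3}{2} + 13\right)^{2} = \left(\frac{1}{2} \left(-4\right) + 13\right)^{2} = \left(-2 + 13\right)^{2} = 11^{2} = 121$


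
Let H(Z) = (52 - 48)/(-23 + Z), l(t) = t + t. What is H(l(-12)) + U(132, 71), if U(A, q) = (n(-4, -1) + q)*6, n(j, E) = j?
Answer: 18890/47 ≈ 401.92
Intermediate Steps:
l(t) = 2*t
U(A, q) = -24 + 6*q (U(A, q) = (-4 + q)*6 = -24 + 6*q)
H(Z) = 4/(-23 + Z)
H(l(-12)) + U(132, 71) = 4/(-23 + 2*(-12)) + (-24 + 6*71) = 4/(-23 - 24) + (-24 + 426) = 4/(-47) + 402 = 4*(-1/47) + 402 = -4/47 + 402 = 18890/47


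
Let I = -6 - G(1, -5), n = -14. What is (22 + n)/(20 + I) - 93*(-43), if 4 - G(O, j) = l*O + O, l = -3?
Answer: 4000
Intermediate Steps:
G(O, j) = 4 + 2*O (G(O, j) = 4 - (-3*O + O) = 4 - (-2)*O = 4 + 2*O)
I = -12 (I = -6 - (4 + 2*1) = -6 - (4 + 2) = -6 - 1*6 = -6 - 6 = -12)
(22 + n)/(20 + I) - 93*(-43) = (22 - 14)/(20 - 12) - 93*(-43) = 8/8 + 3999 = 8*(⅛) + 3999 = 1 + 3999 = 4000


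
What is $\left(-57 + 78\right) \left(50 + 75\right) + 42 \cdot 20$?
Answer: $3465$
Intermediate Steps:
$\left(-57 + 78\right) \left(50 + 75\right) + 42 \cdot 20 = 21 \cdot 125 + 840 = 2625 + 840 = 3465$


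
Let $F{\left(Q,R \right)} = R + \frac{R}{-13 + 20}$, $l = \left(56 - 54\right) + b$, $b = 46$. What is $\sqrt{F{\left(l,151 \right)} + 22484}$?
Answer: $\frac{2 \sqrt{277543}}{7} \approx 150.52$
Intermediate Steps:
$l = 48$ ($l = \left(56 - 54\right) + 46 = 2 + 46 = 48$)
$F{\left(Q,R \right)} = \frac{8 R}{7}$ ($F{\left(Q,R \right)} = R + \frac{R}{7} = \frac{8 R}{7}$)
$\sqrt{F{\left(l,151 \right)} + 22484} = \sqrt{\frac{8}{7} \cdot 151 + 22484} = \sqrt{\frac{1208}{7} + 22484} = \sqrt{\frac{158596}{7}} = \frac{2 \sqrt{277543}}{7}$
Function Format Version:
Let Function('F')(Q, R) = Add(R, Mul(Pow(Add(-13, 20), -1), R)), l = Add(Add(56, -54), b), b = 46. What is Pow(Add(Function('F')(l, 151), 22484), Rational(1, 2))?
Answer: Mul(Rational(2, 7), Pow(277543, Rational(1, 2))) ≈ 150.52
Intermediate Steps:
l = 48 (l = Add(Add(56, -54), 46) = Add(2, 46) = 48)
Function('F')(Q, R) = Mul(Rational(8, 7), R) (Function('F')(Q, R) = Add(R, Mul(Pow(7, -1), R)) = Add(R, Mul(Rational(1, 7), R)) = Mul(Rational(8, 7), R))
Pow(Add(Function('F')(l, 151), 22484), Rational(1, 2)) = Pow(Add(Mul(Rational(8, 7), 151), 22484), Rational(1, 2)) = Pow(Add(Rational(1208, 7), 22484), Rational(1, 2)) = Pow(Rational(158596, 7), Rational(1, 2)) = Mul(Rational(2, 7), Pow(277543, Rational(1, 2)))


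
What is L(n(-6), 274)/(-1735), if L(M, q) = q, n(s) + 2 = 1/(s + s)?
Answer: -274/1735 ≈ -0.15793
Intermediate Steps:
n(s) = -2 + 1/(2*s) (n(s) = -2 + 1/(s + s) = -2 + 1/(2*s))
L(n(-6), 274)/(-1735) = 274/(-1735) = 274*(-1/1735) = -274/1735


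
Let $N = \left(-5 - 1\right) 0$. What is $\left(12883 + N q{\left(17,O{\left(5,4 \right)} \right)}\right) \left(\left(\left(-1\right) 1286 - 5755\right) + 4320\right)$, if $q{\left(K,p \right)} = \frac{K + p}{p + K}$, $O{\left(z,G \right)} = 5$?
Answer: $-35054643$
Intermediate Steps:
$q{\left(K,p \right)} = 1$ ($q{\left(K,p \right)} = \frac{K + p}{K + p} = 1$)
$N = 0$ ($N = \left(-6\right) 0 = 0$)
$\left(12883 + N q{\left(17,O{\left(5,4 \right)} \right)}\right) \left(\left(\left(-1\right) 1286 - 5755\right) + 4320\right) = \left(12883 + 0 \cdot 1\right) \left(\left(\left(-1\right) 1286 - 5755\right) + 4320\right) = \left(12883 + 0\right) \left(\left(-1286 - 5755\right) + 4320\right) = 12883 \left(-7041 + 4320\right) = 12883 \left(-2721\right) = -35054643$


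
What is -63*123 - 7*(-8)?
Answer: -7693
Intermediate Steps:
-63*123 - 7*(-8) = -7749 + 56 = -7693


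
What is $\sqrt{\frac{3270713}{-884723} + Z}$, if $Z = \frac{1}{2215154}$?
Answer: $\frac{i \sqrt{14198993170447772395895018}}{1959797692342} \approx 1.9227 i$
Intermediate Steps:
$Z = \frac{1}{2215154} \approx 4.5144 \cdot 10^{-7}$
$\sqrt{\frac{3270713}{-884723} + Z} = \sqrt{\frac{3270713}{-884723} + \frac{1}{2215154}} = \sqrt{3270713 \left(- \frac{1}{884723}\right) + \frac{1}{2215154}} = \sqrt{- \frac{3270713}{884723} + \frac{1}{2215154}} = \sqrt{- \frac{7245132100079}{1959797692342}} = \frac{i \sqrt{14198993170447772395895018}}{1959797692342}$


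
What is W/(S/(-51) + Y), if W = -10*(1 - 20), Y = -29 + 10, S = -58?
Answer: -9690/911 ≈ -10.637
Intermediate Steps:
Y = -19
W = 190 (W = -10*(-19) = 190)
W/(S/(-51) + Y) = 190/(-58/(-51) - 19) = 190/(-58*(-1/51) - 19) = 190/(58/51 - 19) = 190/(-911/51) = 190*(-51/911) = -9690/911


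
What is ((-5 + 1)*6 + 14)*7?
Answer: -70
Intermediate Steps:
((-5 + 1)*6 + 14)*7 = (-4*6 + 14)*7 = (-24 + 14)*7 = -10*7 = -70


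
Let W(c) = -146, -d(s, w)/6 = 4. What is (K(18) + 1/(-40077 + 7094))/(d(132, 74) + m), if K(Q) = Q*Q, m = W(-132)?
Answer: -10686491/5607110 ≈ -1.9059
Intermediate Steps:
d(s, w) = -24 (d(s, w) = -6*4 = -24)
m = -146
K(Q) = Q²
(K(18) + 1/(-40077 + 7094))/(d(132, 74) + m) = (18² + 1/(-40077 + 7094))/(-24 - 146) = (324 + 1/(-32983))/(-170) = (324 - 1/32983)*(-1/170) = (10686491/32983)*(-1/170) = -10686491/5607110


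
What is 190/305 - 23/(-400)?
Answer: 16603/24400 ≈ 0.68045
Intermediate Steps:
190/305 - 23/(-400) = 190*(1/305) - 23*(-1/400) = 38/61 + 23/400 = 16603/24400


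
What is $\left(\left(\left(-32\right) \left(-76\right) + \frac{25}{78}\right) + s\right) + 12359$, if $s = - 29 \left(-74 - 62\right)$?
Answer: $\frac{1461355}{78} \approx 18735.0$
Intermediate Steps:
$s = 3944$ ($s = \left(-29\right) \left(-136\right) = 3944$)
$\left(\left(\left(-32\right) \left(-76\right) + \frac{25}{78}\right) + s\right) + 12359 = \left(\left(\left(-32\right) \left(-76\right) + \frac{25}{78}\right) + 3944\right) + 12359 = \left(\left(2432 + 25 \cdot \frac{1}{78}\right) + 3944\right) + 12359 = \left(\left(2432 + \frac{25}{78}\right) + 3944\right) + 12359 = \left(\frac{189721}{78} + 3944\right) + 12359 = \frac{497353}{78} + 12359 = \frac{1461355}{78}$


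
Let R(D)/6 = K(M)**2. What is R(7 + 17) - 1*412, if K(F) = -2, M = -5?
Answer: -388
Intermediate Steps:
R(D) = 24 (R(D) = 6*(-2)**2 = 6*4 = 24)
R(7 + 17) - 1*412 = 24 - 1*412 = 24 - 412 = -388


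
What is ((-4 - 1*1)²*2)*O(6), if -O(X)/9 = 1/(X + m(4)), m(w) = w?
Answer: -45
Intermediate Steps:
O(X) = -9/(4 + X) (O(X) = -9/(X + 4) = -9/(4 + X))
((-4 - 1*1)²*2)*O(6) = ((-4 - 1*1)²*2)*(-9/(4 + 6)) = ((-4 - 1)²*2)*(-9/10) = ((-5)²*2)*(-9*⅒) = (25*2)*(-9/10) = 50*(-9/10) = -45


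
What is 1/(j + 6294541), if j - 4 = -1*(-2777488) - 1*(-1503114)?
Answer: 1/10575147 ≈ 9.4561e-8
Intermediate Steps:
j = 4280606 (j = 4 + (-1*(-2777488) - 1*(-1503114)) = 4 + (2777488 + 1503114) = 4 + 4280602 = 4280606)
1/(j + 6294541) = 1/(4280606 + 6294541) = 1/10575147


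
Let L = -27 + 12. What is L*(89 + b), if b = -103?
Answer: 210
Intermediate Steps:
L = -15
L*(89 + b) = -15*(89 - 103) = -15*(-14) = 210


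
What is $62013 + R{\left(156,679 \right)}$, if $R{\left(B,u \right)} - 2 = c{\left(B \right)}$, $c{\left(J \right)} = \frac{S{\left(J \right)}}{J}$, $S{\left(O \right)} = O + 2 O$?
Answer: $62018$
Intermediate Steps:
$S{\left(O \right)} = 3 O$
$c{\left(J \right)} = 3$ ($c{\left(J \right)} = \frac{3 J}{J} = 3$)
$R{\left(B,u \right)} = 5$ ($R{\left(B,u \right)} = 2 + 3 = 5$)
$62013 + R{\left(156,679 \right)} = 62013 + 5 = 62018$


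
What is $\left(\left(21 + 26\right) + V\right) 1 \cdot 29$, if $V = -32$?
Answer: $435$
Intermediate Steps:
$\left(\left(21 + 26\right) + V\right) 1 \cdot 29 = \left(\left(21 + 26\right) - 32\right) 1 \cdot 29 = \left(47 - 32\right) 29 = 15 \cdot 29 = 435$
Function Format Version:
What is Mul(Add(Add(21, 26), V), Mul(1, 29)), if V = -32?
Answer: 435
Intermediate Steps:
Mul(Add(Add(21, 26), V), Mul(1, 29)) = Mul(Add(Add(21, 26), -32), Mul(1, 29)) = Mul(Add(47, -32), 29) = Mul(15, 29) = 435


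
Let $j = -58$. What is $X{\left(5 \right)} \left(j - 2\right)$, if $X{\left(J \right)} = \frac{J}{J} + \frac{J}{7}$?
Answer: $- \frac{720}{7} \approx -102.86$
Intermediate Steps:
$X{\left(J \right)} = 1 + \frac{J}{7}$ ($X{\left(J \right)} = 1 + J \frac{1}{7} = 1 + \frac{J}{7}$)
$X{\left(5 \right)} \left(j - 2\right) = \left(1 + \frac{1}{7} \cdot 5\right) \left(-58 - 2\right) = \left(1 + \frac{5}{7}\right) \left(-60\right) = \frac{12}{7} \left(-60\right) = - \frac{720}{7}$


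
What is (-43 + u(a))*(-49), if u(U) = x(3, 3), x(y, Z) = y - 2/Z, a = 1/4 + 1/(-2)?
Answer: 5978/3 ≈ 1992.7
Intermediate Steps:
a = -1/4 (a = 1*(1/4) + 1*(-1/2) = 1/4 - 1/2 = -1/4 ≈ -0.25000)
u(U) = 7/3 (u(U) = 3 - 2/3 = 7/3)
(-43 + u(a))*(-49) = (-43 + 7/3)*(-49) = -122/3*(-49) = 5978/3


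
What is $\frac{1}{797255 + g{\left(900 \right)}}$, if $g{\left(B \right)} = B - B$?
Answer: $\frac{1}{797255} \approx 1.2543 \cdot 10^{-6}$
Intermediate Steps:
$g{\left(B \right)} = 0$
$\frac{1}{797255 + g{\left(900 \right)}} = \frac{1}{797255 + 0} = \frac{1}{797255}$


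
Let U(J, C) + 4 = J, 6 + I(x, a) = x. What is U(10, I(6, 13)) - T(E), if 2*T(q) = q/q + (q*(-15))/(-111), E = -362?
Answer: 2217/74 ≈ 29.959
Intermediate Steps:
I(x, a) = -6 + x
U(J, C) = -4 + J
T(q) = ½ + 5*q/74 (T(q) = (q/q + (q*(-15))/(-111))/2 = (1 - 15*q*(-1/111))/2 = (1 + 5*q/37)/2 = ½ + 5*q/74)
U(10, I(6, 13)) - T(E) = (-4 + 10) - (½ + (5/74)*(-362)) = 6 - (½ - 905/37) = 6 - 1*(-1773/74) = 6 + 1773/74 = 2217/74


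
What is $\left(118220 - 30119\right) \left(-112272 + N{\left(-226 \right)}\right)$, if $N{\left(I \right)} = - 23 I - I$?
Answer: $-9413415648$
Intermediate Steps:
$N{\left(I \right)} = - 24 I$
$\left(118220 - 30119\right) \left(-112272 + N{\left(-226 \right)}\right) = \left(118220 - 30119\right) \left(-112272 - -5424\right) = 88101 \left(-112272 + 5424\right) = 88101 \left(-106848\right) = -9413415648$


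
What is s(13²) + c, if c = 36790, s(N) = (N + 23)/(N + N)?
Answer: 6217606/169 ≈ 36791.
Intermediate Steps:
s(N) = (23 + N)/(2*N) (s(N) = (23 + N)/((2*N)) = (23 + N)*(1/(2*N)) = (23 + N)/(2*N))
s(13²) + c = (23 + 13²)/(2*(13²)) + 36790 = (½)*(23 + 169)/169 + 36790 = (½)*(1/169)*192 + 36790 = 96/169 + 36790 = 6217606/169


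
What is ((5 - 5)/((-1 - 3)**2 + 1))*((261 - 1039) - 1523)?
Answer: 0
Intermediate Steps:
((5 - 5)/((-1 - 3)**2 + 1))*((261 - 1039) - 1523) = (0/((-4)**2 + 1))*(-778 - 1523) = (0/(16 + 1))*(-2301) = (0/17)*(-2301) = (0*(1/17))*(-2301) = 0*(-2301) = 0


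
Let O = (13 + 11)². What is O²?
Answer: 331776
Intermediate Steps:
O = 576 (O = 24² = 576)
O² = 576² = 331776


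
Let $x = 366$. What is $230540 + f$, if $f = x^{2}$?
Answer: $364496$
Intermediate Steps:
$f = 133956$ ($f = 366^{2} = 133956$)
$230540 + f = 230540 + 133956 = 364496$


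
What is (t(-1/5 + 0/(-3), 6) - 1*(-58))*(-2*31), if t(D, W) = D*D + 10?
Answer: -105462/25 ≈ -4218.5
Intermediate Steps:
t(D, W) = 10 + D**2 (t(D, W) = D**2 + 10 = 10 + D**2)
(t(-1/5 + 0/(-3), 6) - 1*(-58))*(-2*31) = ((10 + (-1/5 + 0/(-3))**2) - 1*(-58))*(-2*31) = ((10 + (-1*1/5 + 0*(-1/3))**2) + 58)*(-62) = ((10 + (-1/5 + 0)**2) + 58)*(-62) = ((10 + (-1/5)**2) + 58)*(-62) = ((10 + 1/25) + 58)*(-62) = (251/25 + 58)*(-62) = (1701/25)*(-62) = -105462/25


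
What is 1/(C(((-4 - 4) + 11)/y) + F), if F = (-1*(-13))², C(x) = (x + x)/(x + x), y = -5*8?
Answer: 1/170 ≈ 0.0058824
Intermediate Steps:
y = -40
C(x) = 1 (C(x) = (2*x)/((2*x)) = (2*x)*(1/(2*x)) = 1)
F = 169 (F = 13² = 169)
1/(C(((-4 - 4) + 11)/y) + F) = 1/(1 + 169) = 1/170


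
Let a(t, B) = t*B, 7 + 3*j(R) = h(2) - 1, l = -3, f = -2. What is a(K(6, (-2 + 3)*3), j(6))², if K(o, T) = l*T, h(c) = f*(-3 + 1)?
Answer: 144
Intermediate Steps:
h(c) = 4 (h(c) = -2*(-3 + 1) = -2*(-2) = 4)
K(o, T) = -3*T
j(R) = -4/3 (j(R) = -7/3 + (4 - 1)/3 = -7/3 + (⅓)*3 = -7/3 + 1 = -4/3)
a(t, B) = B*t
a(K(6, (-2 + 3)*3), j(6))² = (-(-4)*(-2 + 3)*3)² = (-(-4)*1*3)² = (-(-4)*3)² = (-4/3*(-9))² = 12² = 144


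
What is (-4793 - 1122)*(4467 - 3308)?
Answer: -6855485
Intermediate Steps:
(-4793 - 1122)*(4467 - 3308) = -5915*1159 = -6855485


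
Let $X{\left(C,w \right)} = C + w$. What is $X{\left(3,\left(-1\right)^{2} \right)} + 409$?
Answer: $413$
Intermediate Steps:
$X{\left(3,\left(-1\right)^{2} \right)} + 409 = \left(3 + \left(-1\right)^{2}\right) + 409 = \left(3 + 1\right) + 409 = 4 + 409 = 413$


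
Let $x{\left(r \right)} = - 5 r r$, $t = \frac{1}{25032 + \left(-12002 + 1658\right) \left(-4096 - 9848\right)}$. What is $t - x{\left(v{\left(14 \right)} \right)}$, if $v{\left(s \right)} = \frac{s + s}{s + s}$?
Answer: $\frac{721308841}{144261768} \approx 5.0$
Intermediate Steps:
$v{\left(s \right)} = 1$ ($v{\left(s \right)} = \frac{2 s}{2 s} = 2 s \frac{1}{2 s} = 1$)
$t = \frac{1}{144261768}$ ($t = \frac{1}{25032 - -144236736} = \frac{1}{25032 + 144236736} = \frac{1}{144261768} \approx 6.9318 \cdot 10^{-9}$)
$x{\left(r \right)} = - 5 r^{2}$
$t - x{\left(v{\left(14 \right)} \right)} = \frac{1}{144261768} - - 5 \cdot 1^{2} = \frac{1}{144261768} - \left(-5\right) 1 = \frac{1}{144261768} - -5 = \frac{1}{144261768} + 5 = \frac{721308841}{144261768}$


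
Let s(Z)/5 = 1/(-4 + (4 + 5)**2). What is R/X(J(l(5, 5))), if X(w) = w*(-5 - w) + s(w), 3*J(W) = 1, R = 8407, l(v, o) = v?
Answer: -5826051/1187 ≈ -4908.2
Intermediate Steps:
s(Z) = 5/77 (s(Z) = 5/(-4 + (4 + 5)**2) = 5/(-4 + 9**2) = 5/(-4 + 81) = 5/77)
J(W) = 1/3 (J(W) = (1/3)*1 = 1/3)
X(w) = 5/77 + w*(-5 - w) (X(w) = w*(-5 - w) + 5/77 = 5/77 + w*(-5 - w))
R/X(J(l(5, 5))) = 8407/(5/77 - (1/3)**2 - 5*1/3) = 8407/(5/77 - 1*1/9 - 5/3) = 8407/(5/77 - 1/9 - 5/3) = 8407/(-1187/693) = 8407*(-693/1187) = -5826051/1187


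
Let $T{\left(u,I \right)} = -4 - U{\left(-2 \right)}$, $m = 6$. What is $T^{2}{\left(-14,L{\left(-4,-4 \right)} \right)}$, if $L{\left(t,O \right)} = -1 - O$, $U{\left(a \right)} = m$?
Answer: $100$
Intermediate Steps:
$U{\left(a \right)} = 6$
$T{\left(u,I \right)} = -10$ ($T{\left(u,I \right)} = -4 - 6 = -10$)
$T^{2}{\left(-14,L{\left(-4,-4 \right)} \right)} = \left(-10\right)^{2} = 100$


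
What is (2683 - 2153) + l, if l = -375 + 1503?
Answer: 1658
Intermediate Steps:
l = 1128
(2683 - 2153) + l = (2683 - 2153) + 1128 = 530 + 1128 = 1658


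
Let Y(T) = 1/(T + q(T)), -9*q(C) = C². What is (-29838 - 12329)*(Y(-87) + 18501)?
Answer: -723962144809/928 ≈ -7.8013e+8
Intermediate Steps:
q(C) = -C²/9
Y(T) = 1/(T - T²/9)
(-29838 - 12329)*(Y(-87) + 18501) = (-29838 - 12329)*(-9/(-87*(-9 - 87)) + 18501) = -42167*(-9*(-1/87)/(-96) + 18501) = -42167*(-9*(-1/87)*(-1/96) + 18501) = -42167*(-1/928 + 18501) = -42167*17168927/928 = -723962144809/928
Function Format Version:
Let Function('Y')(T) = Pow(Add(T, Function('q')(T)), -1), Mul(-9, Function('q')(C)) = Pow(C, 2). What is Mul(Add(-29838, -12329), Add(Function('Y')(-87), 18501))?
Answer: Rational(-723962144809, 928) ≈ -7.8013e+8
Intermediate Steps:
Function('q')(C) = Mul(Rational(-1, 9), Pow(C, 2))
Function('Y')(T) = Pow(Add(T, Mul(Rational(-1, 9), Pow(T, 2))), -1)
Mul(Add(-29838, -12329), Add(Function('Y')(-87), 18501)) = Mul(Add(-29838, -12329), Add(Mul(-9, Pow(-87, -1), Pow(Add(-9, -87), -1)), 18501)) = Mul(-42167, Add(Mul(-9, Rational(-1, 87), Pow(-96, -1)), 18501)) = Mul(-42167, Add(Mul(-9, Rational(-1, 87), Rational(-1, 96)), 18501)) = Mul(-42167, Add(Rational(-1, 928), 18501)) = Mul(-42167, Rational(17168927, 928)) = Rational(-723962144809, 928)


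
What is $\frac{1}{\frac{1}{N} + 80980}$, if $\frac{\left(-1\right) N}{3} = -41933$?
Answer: $\frac{125799}{10187203021} \approx 1.2349 \cdot 10^{-5}$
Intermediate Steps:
$N = 125799$ ($N = \left(-3\right) \left(-41933\right) = 125799$)
$\frac{1}{\frac{1}{N} + 80980} = \frac{1}{\frac{1}{125799} + 80980} = \frac{1}{\frac{10187203021}{125799}} = \frac{125799}{10187203021}$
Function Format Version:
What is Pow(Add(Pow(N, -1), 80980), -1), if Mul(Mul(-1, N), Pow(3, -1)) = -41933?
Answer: Rational(125799, 10187203021) ≈ 1.2349e-5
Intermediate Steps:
N = 125799 (N = Mul(-3, -41933) = 125799)
Pow(Add(Pow(N, -1), 80980), -1) = Pow(Add(Pow(125799, -1), 80980), -1) = Pow(Add(Rational(1, 125799), 80980), -1) = Pow(Rational(10187203021, 125799), -1) = Rational(125799, 10187203021)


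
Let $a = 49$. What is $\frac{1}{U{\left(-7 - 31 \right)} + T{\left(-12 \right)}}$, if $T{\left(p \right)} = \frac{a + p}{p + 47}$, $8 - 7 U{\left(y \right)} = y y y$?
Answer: $\frac{35}{274437} \approx 0.00012753$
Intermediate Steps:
$U{\left(y \right)} = \frac{8}{7} - \frac{y^{3}}{7}$ ($U{\left(y \right)} = \frac{8}{7} - \frac{y y y}{7} = \frac{8}{7} - \frac{y^{2} y}{7} = \frac{8}{7} - \frac{y^{3}}{7}$)
$T{\left(p \right)} = \frac{49 + p}{47 + p}$ ($T{\left(p \right)} = \frac{49 + p}{p + 47} = \frac{49 + p}{47 + p}$)
$\frac{1}{U{\left(-7 - 31 \right)} + T{\left(-12 \right)}} = \frac{1}{\left(\frac{8}{7} - \frac{\left(-7 - 31\right)^{3}}{7}\right) + \frac{49 - 12}{47 - 12}} = \frac{1}{\left(\frac{8}{7} - \frac{\left(-38\right)^{3}}{7}\right) + \frac{1}{35} \cdot 37} = \frac{1}{\left(\frac{8}{7} - - \frac{54872}{7}\right) + \frac{1}{35} \cdot 37} = \frac{1}{\left(\frac{8}{7} + \frac{54872}{7}\right) + \frac{37}{35}} = \frac{1}{7840 + \frac{37}{35}} = \frac{1}{\frac{274437}{35}} = \frac{35}{274437}$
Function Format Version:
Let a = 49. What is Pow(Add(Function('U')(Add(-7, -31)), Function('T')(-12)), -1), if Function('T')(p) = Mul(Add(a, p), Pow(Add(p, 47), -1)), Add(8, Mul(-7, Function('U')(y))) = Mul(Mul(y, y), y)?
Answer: Rational(35, 274437) ≈ 0.00012753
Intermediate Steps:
Function('U')(y) = Add(Rational(8, 7), Mul(Rational(-1, 7), Pow(y, 3))) (Function('U')(y) = Add(Rational(8, 7), Mul(Rational(-1, 7), Mul(Mul(y, y), y))) = Add(Rational(8, 7), Mul(Rational(-1, 7), Mul(Pow(y, 2), y))) = Add(Rational(8, 7), Mul(Rational(-1, 7), Pow(y, 3))))
Function('T')(p) = Mul(Pow(Add(47, p), -1), Add(49, p)) (Function('T')(p) = Mul(Add(49, p), Pow(Add(p, 47), -1)) = Mul(Add(49, p), Pow(Add(47, p), -1)) = Mul(Pow(Add(47, p), -1), Add(49, p)))
Pow(Add(Function('U')(Add(-7, -31)), Function('T')(-12)), -1) = Pow(Add(Add(Rational(8, 7), Mul(Rational(-1, 7), Pow(Add(-7, -31), 3))), Mul(Pow(Add(47, -12), -1), Add(49, -12))), -1) = Pow(Add(Add(Rational(8, 7), Mul(Rational(-1, 7), Pow(-38, 3))), Mul(Pow(35, -1), 37)), -1) = Pow(Add(Add(Rational(8, 7), Mul(Rational(-1, 7), -54872)), Mul(Rational(1, 35), 37)), -1) = Pow(Add(Add(Rational(8, 7), Rational(54872, 7)), Rational(37, 35)), -1) = Pow(Add(7840, Rational(37, 35)), -1) = Pow(Rational(274437, 35), -1) = Rational(35, 274437)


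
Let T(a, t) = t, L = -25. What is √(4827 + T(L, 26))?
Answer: √4853 ≈ 69.663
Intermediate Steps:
√(4827 + T(L, 26)) = √(4827 + 26) = √4853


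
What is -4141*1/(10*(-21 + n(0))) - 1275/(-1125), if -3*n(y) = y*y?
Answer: 4379/210 ≈ 20.852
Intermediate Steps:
n(y) = -y**2/3 (n(y) = -y*y/3 = -y**2/3)
-4141*1/(10*(-21 + n(0))) - 1275/(-1125) = -4141*1/(10*(-21 - 1/3*0**2)) - 1275/(-1125) = -4141*1/(10*(-21 - 1/3*0)) - 1275*(-1/1125) = -4141*1/(10*(-21 + 0)) + 17/15 = -4141/((-21*10)) + 17/15 = -4141/(-210) + 17/15 = -4141*(-1/210) + 17/15 = 4141/210 + 17/15 = 4379/210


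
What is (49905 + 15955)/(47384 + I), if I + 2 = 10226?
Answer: 16465/14402 ≈ 1.1432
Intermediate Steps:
I = 10224 (I = -2 + 10226 = 10224)
(49905 + 15955)/(47384 + I) = (49905 + 15955)/(47384 + 10224) = 65860/57608 = 65860*(1/57608) = 16465/14402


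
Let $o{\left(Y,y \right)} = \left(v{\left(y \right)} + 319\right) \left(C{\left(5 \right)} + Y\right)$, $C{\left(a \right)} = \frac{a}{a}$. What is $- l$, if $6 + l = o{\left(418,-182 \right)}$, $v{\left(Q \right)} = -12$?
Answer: $-128627$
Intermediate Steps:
$C{\left(a \right)} = 1$
$o{\left(Y,y \right)} = 307 + 307 Y$ ($o{\left(Y,y \right)} = \left(-12 + 319\right) \left(1 + Y\right) = 307 \left(1 + Y\right) = 307 + 307 Y$)
$l = 128627$ ($l = -6 + \left(307 + 307 \cdot 418\right) = -6 + \left(307 + 128326\right) = -6 + 128633 = 128627$)
$- l = \left(-1\right) 128627 = -128627$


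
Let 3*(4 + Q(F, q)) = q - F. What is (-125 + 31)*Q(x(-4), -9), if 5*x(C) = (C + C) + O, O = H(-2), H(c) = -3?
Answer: 8836/15 ≈ 589.07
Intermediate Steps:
O = -3
x(C) = -3/5 + 2*C/5 (x(C) = ((C + C) - 3)/5 = (2*C - 3)/5 = (-3 + 2*C)/5 = -3/5 + 2*C/5)
Q(F, q) = -4 - F/3 + q/3 (Q(F, q) = -4 + (q - F)/3 = -4 + (-F/3 + q/3) = -4 - F/3 + q/3)
(-125 + 31)*Q(x(-4), -9) = (-125 + 31)*(-4 - (-3/5 + (2/5)*(-4))/3 + (1/3)*(-9)) = -94*(-4 - (-3/5 - 8/5)/3 - 3) = -94*(-4 - 1/3*(-11/5) - 3) = -94*(-4 + 11/15 - 3) = -94*(-94/15) = 8836/15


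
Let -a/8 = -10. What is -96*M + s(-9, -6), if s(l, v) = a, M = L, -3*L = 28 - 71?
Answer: -1296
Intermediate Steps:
L = 43/3 (L = -(28 - 71)/3 = -⅓*(-43) = 43/3 ≈ 14.333)
a = 80 (a = -8*(-10) = 80)
M = 43/3 ≈ 14.333
s(l, v) = 80
-96*M + s(-9, -6) = -96*43/3 + 80 = -1376 + 80 = -1296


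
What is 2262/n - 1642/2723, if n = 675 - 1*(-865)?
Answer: 259339/299530 ≈ 0.86582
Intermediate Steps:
n = 1540 (n = 675 + 865 = 1540)
2262/n - 1642/2723 = 2262/1540 - 1642/2723 = 2262*(1/1540) - 1642*1/2723 = 1131/770 - 1642/2723 = 259339/299530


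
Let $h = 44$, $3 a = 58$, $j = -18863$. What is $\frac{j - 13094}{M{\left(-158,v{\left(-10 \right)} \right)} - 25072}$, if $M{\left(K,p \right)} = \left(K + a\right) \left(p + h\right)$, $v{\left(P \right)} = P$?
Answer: $\frac{95871}{89360} \approx 1.0729$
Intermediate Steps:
$a = \frac{58}{3}$ ($a = \frac{1}{3} \cdot 58 = \frac{58}{3} \approx 19.333$)
$M{\left(K,p \right)} = \left(44 + p\right) \left(\frac{58}{3} + K\right)$ ($M{\left(K,p \right)} = \left(K + \frac{58}{3}\right) \left(p + 44\right) = \left(\frac{58}{3} + K\right) \left(44 + p\right) = \left(44 + p\right) \left(\frac{58}{3} + K\right)$)
$\frac{j - 13094}{M{\left(-158,v{\left(-10 \right)} \right)} - 25072} = \frac{-18863 - 13094}{\left(\frac{2552}{3} + 44 \left(-158\right) + \frac{58}{3} \left(-10\right) - -1580\right) - 25072} = - \frac{31957}{\left(\frac{2552}{3} - 6952 - \frac{580}{3} + 1580\right) - 25072} = - \frac{31957}{- \frac{14144}{3} - 25072} = - \frac{31957}{- \frac{89360}{3}} = \left(-31957\right) \left(- \frac{3}{89360}\right) = \frac{95871}{89360}$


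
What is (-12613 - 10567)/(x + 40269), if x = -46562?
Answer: 23180/6293 ≈ 3.6835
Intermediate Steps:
(-12613 - 10567)/(x + 40269) = (-12613 - 10567)/(-46562 + 40269) = -23180/(-6293) = -23180*(-1/6293) = 23180/6293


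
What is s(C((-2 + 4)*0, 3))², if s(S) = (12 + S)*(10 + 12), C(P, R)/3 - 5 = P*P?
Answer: 352836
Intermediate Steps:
C(P, R) = 15 + 3*P² (C(P, R) = 15 + 3*(P*P) = 15 + 3*P²)
s(S) = 264 + 22*S (s(S) = (12 + S)*22 = 264 + 22*S)
s(C((-2 + 4)*0, 3))² = (264 + 22*(15 + 3*((-2 + 4)*0)²))² = (264 + 22*(15 + 3*(2*0)²))² = (264 + 22*(15 + 3*0²))² = (264 + 22*(15 + 3*0))² = (264 + 22*(15 + 0))² = (264 + 22*15)² = (264 + 330)² = 594² = 352836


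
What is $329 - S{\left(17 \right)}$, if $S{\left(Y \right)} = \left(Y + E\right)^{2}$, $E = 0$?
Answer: $40$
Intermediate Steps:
$S{\left(Y \right)} = Y^{2}$ ($S{\left(Y \right)} = \left(Y + 0\right)^{2} = Y^{2}$)
$329 - S{\left(17 \right)} = 329 - 17^{2} = 329 - 289 = 40$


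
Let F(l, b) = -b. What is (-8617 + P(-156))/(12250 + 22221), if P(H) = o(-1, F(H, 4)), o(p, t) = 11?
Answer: -8606/34471 ≈ -0.24966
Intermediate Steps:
P(H) = 11
(-8617 + P(-156))/(12250 + 22221) = (-8617 + 11)/(12250 + 22221) = -8606/34471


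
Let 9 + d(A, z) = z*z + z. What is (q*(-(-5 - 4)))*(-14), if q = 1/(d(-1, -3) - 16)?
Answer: 126/19 ≈ 6.6316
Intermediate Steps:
d(A, z) = -9 + z + z² (d(A, z) = -9 + (z*z + z) = -9 + (z² + z) = -9 + (z + z²) = -9 + z + z²)
q = -1/19 (q = 1/((-9 - 3 + (-3)²) - 16) = 1/((-9 - 3 + 9) - 16) = 1/(-3 - 16) = 1/(-19) = -1/19 ≈ -0.052632)
(q*(-(-5 - 4)))*(-14) = -(-1)*(-5 - 4)/19*(-14) = -(-1)*(-9)/19*(-14) = -1/19*9*(-14) = -9/19*(-14) = 126/19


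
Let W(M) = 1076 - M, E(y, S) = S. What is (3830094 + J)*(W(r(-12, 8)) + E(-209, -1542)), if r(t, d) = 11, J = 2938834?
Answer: -3228778656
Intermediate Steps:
(3830094 + J)*(W(r(-12, 8)) + E(-209, -1542)) = (3830094 + 2938834)*((1076 - 1*11) - 1542) = 6768928*((1076 - 11) - 1542) = 6768928*(1065 - 1542) = 6768928*(-477) = -3228778656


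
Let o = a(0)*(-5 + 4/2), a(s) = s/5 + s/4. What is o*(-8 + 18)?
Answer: 0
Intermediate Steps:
a(s) = 9*s/20 (a(s) = s*(⅕) + s*(¼) = s/5 + s/4 = 9*s/20)
o = 0 (o = ((9/20)*0)*(-5 + 4/2) = 0*(-5 + 4*(½)) = 0*(-5 + 2) = 0*(-3) = 0)
o*(-8 + 18) = 0*(-8 + 18) = 0*10 = 0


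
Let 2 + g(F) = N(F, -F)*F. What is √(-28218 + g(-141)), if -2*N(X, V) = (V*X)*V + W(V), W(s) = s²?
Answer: I*√196253690 ≈ 14009.0*I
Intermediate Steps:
N(X, V) = -V²/2 - X*V²/2 (N(X, V) = -((V*X)*V + V²)/2 = -(X*V² + V²)/2 = -(V² + X*V²)/2 = -V²/2 - X*V²/2)
g(F) = -2 + F³*(-1 - F)/2 (g(F) = -2 + ((-F)²*(-1 - F)/2)*F = -2 + (F²*(-1 - F)/2)*F = -2 + F³*(-1 - F)/2)
√(-28218 + g(-141)) = √(-28218 + (-2 - ½*(-141)³*(1 - 141))) = √(-28218 + (-2 - ½*(-2803221)*(-140))) = √(-28218 + (-2 - 196225470)) = √(-28218 - 196225472) = √(-196253690) = I*√196253690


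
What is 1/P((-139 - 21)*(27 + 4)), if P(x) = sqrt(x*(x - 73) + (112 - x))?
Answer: sqrt(1560547)/6242188 ≈ 0.00020013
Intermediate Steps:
P(x) = sqrt(112 - x + x*(-73 + x)) (P(x) = sqrt(x*(-73 + x) + (112 - x)) = sqrt(112 - x + x*(-73 + x)))
1/P((-139 - 21)*(27 + 4)) = 1/(sqrt(112 + ((-139 - 21)*(27 + 4))**2 - 74*(-139 - 21)*(27 + 4))) = 1/(sqrt(112 + (-160*31)**2 - (-11840)*31)) = 1/(sqrt(112 + (-4960)**2 - 74*(-4960))) = 1/(sqrt(112 + 24601600 + 367040)) = 1/(sqrt(24968752)) = 1/(4*sqrt(1560547)) = sqrt(1560547)/6242188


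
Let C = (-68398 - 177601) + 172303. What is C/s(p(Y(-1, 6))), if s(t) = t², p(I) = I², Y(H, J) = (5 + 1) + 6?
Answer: -2303/648 ≈ -3.5540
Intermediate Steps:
C = -73696 (C = -245999 + 172303 = -73696)
Y(H, J) = 12 (Y(H, J) = 6 + 6 = 12)
C/s(p(Y(-1, 6))) = -73696/((12²)²) = -73696/(144²) = -73696/20736 = -73696*1/20736 = -2303/648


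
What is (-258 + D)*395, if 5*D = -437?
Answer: -136433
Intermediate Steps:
D = -437/5 (D = (⅕)*(-437) = -437/5 ≈ -87.400)
(-258 + D)*395 = (-258 - 437/5)*395 = -1727/5*395 = -136433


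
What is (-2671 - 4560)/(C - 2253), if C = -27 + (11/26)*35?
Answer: 188006/58895 ≈ 3.1922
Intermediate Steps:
C = -317/26 (C = -27 + (11*(1/26))*35 = -27 + (11/26)*35 = -27 + 385/26 = -317/26 ≈ -12.192)
(-2671 - 4560)/(C - 2253) = (-2671 - 4560)/(-317/26 - 2253) = -7231/(-58895/26) = -7231*(-26/58895) = 188006/58895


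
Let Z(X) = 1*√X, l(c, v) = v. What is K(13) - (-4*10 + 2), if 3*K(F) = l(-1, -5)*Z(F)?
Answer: 38 - 5*√13/3 ≈ 31.991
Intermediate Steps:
Z(X) = √X
K(F) = -5*√F/3 (K(F) = (-5*√F)/3 = -5*√F/3)
K(13) - (-4*10 + 2) = -5*√13/3 - (-4*10 + 2) = -5*√13/3 - (-40 + 2) = -5*√13/3 - 1*(-38) = -5*√13/3 + 38 = 38 - 5*√13/3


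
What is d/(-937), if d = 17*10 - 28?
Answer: -142/937 ≈ -0.15155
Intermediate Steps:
d = 142 (d = 170 - 28 = 142)
d/(-937) = 142/(-937) = 142*(-1/937) = -142/937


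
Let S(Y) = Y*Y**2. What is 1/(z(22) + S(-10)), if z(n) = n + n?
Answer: -1/956 ≈ -0.0010460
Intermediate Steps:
S(Y) = Y**3
z(n) = 2*n
1/(z(22) + S(-10)) = 1/(2*22 + (-10)**3) = 1/(44 - 1000) = 1/(-956) = -1/956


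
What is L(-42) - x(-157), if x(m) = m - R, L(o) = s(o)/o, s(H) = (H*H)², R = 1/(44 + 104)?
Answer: -10941787/148 ≈ -73931.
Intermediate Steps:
R = 1/148 ≈ 0.0067568
s(H) = H⁴ (s(H) = (H²)² = H⁴)
L(o) = o³ (L(o) = o⁴/o = o³)
x(m) = -1/148 + m (x(m) = m - 1*1/148 = m - 1/148 = -1/148 + m)
L(-42) - x(-157) = (-42)³ - (-1/148 - 157) = -74088 - 1*(-23237/148) = -74088 + 23237/148 = -10941787/148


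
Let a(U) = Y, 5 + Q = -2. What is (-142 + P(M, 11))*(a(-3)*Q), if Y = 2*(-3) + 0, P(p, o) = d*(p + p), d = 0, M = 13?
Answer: -5964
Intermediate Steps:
P(p, o) = 0 (P(p, o) = 0*(p + p) = 0*(2*p) = 0)
Q = -7 (Q = -5 - 2 = -7)
Y = -6 (Y = -6 + 0 = -6)
a(U) = -6
(-142 + P(M, 11))*(a(-3)*Q) = (-142 + 0)*(-6*(-7)) = -142*42 = -5964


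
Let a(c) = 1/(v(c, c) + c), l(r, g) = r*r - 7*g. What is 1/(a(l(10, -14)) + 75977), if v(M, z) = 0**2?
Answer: 198/15043447 ≈ 1.3162e-5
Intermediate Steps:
v(M, z) = 0
l(r, g) = r**2 - 7*g
a(c) = 1/c (a(c) = 1/(0 + c) = 1/c)
1/(a(l(10, -14)) + 75977) = 1/(1/(10**2 - 7*(-14)) + 75977) = 1/(1/(100 + 98) + 75977) = 1/(1/198 + 75977) = 1/(15043447/198) = 198/15043447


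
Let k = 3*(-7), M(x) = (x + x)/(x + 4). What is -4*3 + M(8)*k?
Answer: -40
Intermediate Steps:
M(x) = 2*x/(4 + x) (M(x) = (2*x)/(4 + x) = 2*x/(4 + x))
k = -21
-4*3 + M(8)*k = -4*3 + (2*8/(4 + 8))*(-21) = -12 + (2*8/12)*(-21) = -12 + (2*8*(1/12))*(-21) = -12 + (4/3)*(-21) = -12 - 28 = -40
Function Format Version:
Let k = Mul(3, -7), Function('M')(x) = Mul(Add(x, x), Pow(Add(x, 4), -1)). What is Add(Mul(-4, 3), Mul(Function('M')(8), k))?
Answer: -40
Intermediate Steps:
Function('M')(x) = Mul(2, x, Pow(Add(4, x), -1)) (Function('M')(x) = Mul(Mul(2, x), Pow(Add(4, x), -1)) = Mul(2, x, Pow(Add(4, x), -1)))
k = -21
Add(Mul(-4, 3), Mul(Function('M')(8), k)) = Add(Mul(-4, 3), Mul(Mul(2, 8, Pow(Add(4, 8), -1)), -21)) = Add(-12, Mul(Mul(2, 8, Pow(12, -1)), -21)) = Add(-12, Mul(Mul(2, 8, Rational(1, 12)), -21)) = Add(-12, Mul(Rational(4, 3), -21)) = Add(-12, -28) = -40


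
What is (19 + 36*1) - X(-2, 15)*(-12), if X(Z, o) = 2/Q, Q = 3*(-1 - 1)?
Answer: 51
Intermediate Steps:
Q = -6 (Q = 3*(-2) = -6)
X(Z, o) = -⅓ (X(Z, o) = 2/(-6) = 2*(-⅙) = -⅓)
(19 + 36*1) - X(-2, 15)*(-12) = (19 + 36*1) - (-1)*(-12)/3 = (19 + 36) - 1*4 = 55 - 4 = 51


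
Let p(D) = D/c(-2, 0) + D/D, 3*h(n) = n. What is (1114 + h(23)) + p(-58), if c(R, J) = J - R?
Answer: 3281/3 ≈ 1093.7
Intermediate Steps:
h(n) = n/3
p(D) = 1 + D/2 (p(D) = D/(0 - 1*(-2)) + D/D = D/(0 + 2) + 1 = D/2 + 1 = 1 + D/2)
(1114 + h(23)) + p(-58) = (1114 + (⅓)*23) + (1 + (½)*(-58)) = (1114 + 23/3) + (1 - 29) = 3365/3 - 28 = 3281/3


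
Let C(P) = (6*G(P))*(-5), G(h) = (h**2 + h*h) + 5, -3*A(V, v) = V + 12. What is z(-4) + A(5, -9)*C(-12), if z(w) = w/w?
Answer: 49811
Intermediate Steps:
A(V, v) = -4 - V/3 (A(V, v) = -(V + 12)/3 = -(12 + V)/3 = -4 - V/3)
z(w) = 1
G(h) = 5 + 2*h**2 (G(h) = (h**2 + h**2) + 5 = 2*h**2 + 5 = 5 + 2*h**2)
C(P) = -150 - 60*P**2 (C(P) = (6*(5 + 2*P**2))*(-5) = (30 + 12*P**2)*(-5) = -150 - 60*P**2)
z(-4) + A(5, -9)*C(-12) = 1 + (-4 - 1/3*5)*(-150 - 60*(-12)**2) = 1 + (-4 - 5/3)*(-150 - 60*144) = 1 - 17*(-150 - 8640)/3 = 1 - 17/3*(-8790) = 1 + 49810 = 49811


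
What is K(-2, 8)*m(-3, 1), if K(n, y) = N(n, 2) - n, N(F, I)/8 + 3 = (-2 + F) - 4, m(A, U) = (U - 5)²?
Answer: -1376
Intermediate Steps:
m(A, U) = (-5 + U)²
N(F, I) = -72 + 8*F (N(F, I) = -24 + 8*((-2 + F) - 4) = -24 + 8*(-6 + F) = -24 + (-48 + 8*F) = -72 + 8*F)
K(n, y) = -72 + 7*n (K(n, y) = (-72 + 8*n) - n = -72 + 7*n)
K(-2, 8)*m(-3, 1) = (-72 + 7*(-2))*(-5 + 1)² = (-72 - 14)*(-4)² = -86*16 = -1376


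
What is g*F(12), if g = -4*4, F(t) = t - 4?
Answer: -128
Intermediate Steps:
F(t) = -4 + t
g = -16
g*F(12) = -16*(-4 + 12) = -16*8 = -128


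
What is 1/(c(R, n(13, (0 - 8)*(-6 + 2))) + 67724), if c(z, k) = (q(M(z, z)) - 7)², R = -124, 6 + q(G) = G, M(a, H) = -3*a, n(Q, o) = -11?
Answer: 1/196605 ≈ 5.0863e-6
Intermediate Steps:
q(G) = -6 + G
c(z, k) = (-13 - 3*z)² (c(z, k) = ((-6 - 3*z) - 7)² = (-13 - 3*z)²)
1/(c(R, n(13, (0 - 8)*(-6 + 2))) + 67724) = 1/((13 + 3*(-124))² + 67724) = 1/((13 - 372)² + 67724) = 1/((-359)² + 67724) = 1/(128881 + 67724) = 1/196605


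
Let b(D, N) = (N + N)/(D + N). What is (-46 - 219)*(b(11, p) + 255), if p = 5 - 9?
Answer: -470905/7 ≈ -67272.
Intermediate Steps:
p = -4
b(D, N) = 2*N/(D + N) (b(D, N) = (2*N)/(D + N) = 2*N/(D + N))
(-46 - 219)*(b(11, p) + 255) = (-46 - 219)*(2*(-4)/(11 - 4) + 255) = -265*(2*(-4)/7 + 255) = -265*(2*(-4)*(1/7) + 255) = -265*(-8/7 + 255) = -265*1777/7 = -470905/7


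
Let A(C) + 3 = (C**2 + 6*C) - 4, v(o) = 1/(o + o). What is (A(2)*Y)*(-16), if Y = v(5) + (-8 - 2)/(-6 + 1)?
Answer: -1512/5 ≈ -302.40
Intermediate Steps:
v(o) = 1/(2*o)
A(C) = -7 + C**2 + 6*C (A(C) = -3 + ((C**2 + 6*C) - 4) = -3 + (-4 + C**2 + 6*C) = -7 + C**2 + 6*C)
Y = 21/10 (Y = (1/2)/5 + (-8 - 2)/(-6 + 1) = (1/2)*(1/5) - 10/(-5) = 1/10 - 10*(-1/5) = 1/10 + 2 = 21/10 ≈ 2.1000)
(A(2)*Y)*(-16) = ((-7 + 2**2 + 6*2)*(21/10))*(-16) = ((-7 + 4 + 12)*(21/10))*(-16) = (9*(21/10))*(-16) = (189/10)*(-16) = -1512/5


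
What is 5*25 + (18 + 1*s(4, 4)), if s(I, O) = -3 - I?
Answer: 136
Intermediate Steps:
5*25 + (18 + 1*s(4, 4)) = 5*25 + (18 + 1*(-3 - 1*4)) = 125 + (18 + 1*(-3 - 4)) = 125 + (18 + 1*(-7)) = 125 + (18 - 7) = 125 + 11 = 136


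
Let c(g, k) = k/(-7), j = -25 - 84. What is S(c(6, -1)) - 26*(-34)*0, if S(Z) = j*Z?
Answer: -109/7 ≈ -15.571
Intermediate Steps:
j = -109
c(g, k) = -k/7 (c(g, k) = k*(-⅐) = -k/7)
S(Z) = -109*Z
S(c(6, -1)) - 26*(-34)*0 = -(-109)*(-1)/7 - 26*(-34)*0 = -109*⅐ + 884*0 = -109/7 + 0 = -109/7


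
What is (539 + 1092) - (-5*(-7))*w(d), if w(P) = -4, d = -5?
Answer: 1771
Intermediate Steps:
(539 + 1092) - (-5*(-7))*w(d) = (539 + 1092) - (-5*(-7))*(-4) = 1631 - 35*(-4) = 1631 - 1*(-140) = 1631 + 140 = 1771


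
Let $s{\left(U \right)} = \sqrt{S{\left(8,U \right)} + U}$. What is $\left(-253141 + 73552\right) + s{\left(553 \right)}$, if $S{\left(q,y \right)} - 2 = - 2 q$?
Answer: $-179589 + 7 \sqrt{11} \approx -1.7957 \cdot 10^{5}$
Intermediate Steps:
$S{\left(q,y \right)} = 2 - 2 q$
$s{\left(U \right)} = \sqrt{-14 + U}$ ($s{\left(U \right)} = \sqrt{\left(2 - 16\right) + U} = \sqrt{-14 + U}$)
$\left(-253141 + 73552\right) + s{\left(553 \right)} = \left(-253141 + 73552\right) + \sqrt{-14 + 553} = -179589 + \sqrt{539} = -179589 + 7 \sqrt{11}$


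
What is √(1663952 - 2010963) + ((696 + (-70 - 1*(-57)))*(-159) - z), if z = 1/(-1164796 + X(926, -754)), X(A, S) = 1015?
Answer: -126383125256/1163781 + I*√347011 ≈ -1.086e+5 + 589.08*I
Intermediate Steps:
z = -1/1163781 (z = 1/(-1164796 + 1015) = 1/(-1163781) = -1/1163781 ≈ -8.5927e-7)
√(1663952 - 2010963) + ((696 + (-70 - 1*(-57)))*(-159) - z) = √(1663952 - 2010963) + ((696 + (-70 - 1*(-57)))*(-159) - 1*(-1/1163781)) = √(-347011) + ((696 + (-70 + 57))*(-159) + 1/1163781) = I*√347011 + ((696 - 13)*(-159) + 1/1163781) = I*√347011 + (683*(-159) + 1/1163781) = I*√347011 + (-108597 + 1/1163781) = I*√347011 - 126383125256/1163781 = -126383125256/1163781 + I*√347011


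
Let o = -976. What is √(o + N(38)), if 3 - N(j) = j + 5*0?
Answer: I*√1011 ≈ 31.796*I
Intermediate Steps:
N(j) = 3 - j (N(j) = 3 - (j + 5*0) = 3 - (j + 0) = 3 - j)
√(o + N(38)) = √(-976 + (3 - 1*38)) = √(-976 + (3 - 38)) = √(-976 - 35) = √(-1011) = I*√1011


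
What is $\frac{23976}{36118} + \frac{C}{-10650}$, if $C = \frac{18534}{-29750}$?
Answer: $\frac{633097109251}{953628068750} \approx 0.66388$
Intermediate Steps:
$C = - \frac{9267}{14875}$ ($C = 18534 \left(- \frac{1}{29750}\right) = - \frac{9267}{14875} \approx -0.62299$)
$\frac{23976}{36118} + \frac{C}{-10650} = \frac{23976}{36118} - \frac{9267}{14875 \left(-10650\right)} = 23976 \cdot \frac{1}{36118} - - \frac{3089}{52806250} = \frac{11988}{18059} + \frac{3089}{52806250} = \frac{633097109251}{953628068750}$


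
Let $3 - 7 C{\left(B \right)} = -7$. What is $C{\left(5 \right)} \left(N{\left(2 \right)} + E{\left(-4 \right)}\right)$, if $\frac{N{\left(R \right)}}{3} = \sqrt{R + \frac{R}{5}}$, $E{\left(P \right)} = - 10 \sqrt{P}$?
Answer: $- \frac{200 i}{7} + \frac{12 \sqrt{15}}{7} \approx 6.6394 - 28.571 i$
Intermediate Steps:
$C{\left(B \right)} = \frac{10}{7}$ ($C{\left(B \right)} = \frac{3}{7} - -1 = \frac{3}{7} + 1 = \frac{10}{7}$)
$N{\left(R \right)} = \frac{3 \sqrt{30} \sqrt{R}}{5}$ ($N{\left(R \right)} = 3 \sqrt{R + \frac{R}{5}} = 3 \sqrt{\frac{6 R}{5}} = 3 \frac{\sqrt{30} \sqrt{R}}{5} = \frac{3 \sqrt{30} \sqrt{R}}{5}$)
$C{\left(5 \right)} \left(N{\left(2 \right)} + E{\left(-4 \right)}\right) = \frac{10 \left(\frac{3 \sqrt{30} \sqrt{2}}{5} - 10 \sqrt{-4}\right)}{7} = \frac{10 \left(\frac{6 \sqrt{15}}{5} - 10 \cdot 2 i\right)}{7} = \frac{10 \left(\frac{6 \sqrt{15}}{5} - 20 i\right)}{7} = \frac{10 \left(- 20 i + \frac{6 \sqrt{15}}{5}\right)}{7} = - \frac{200 i}{7} + \frac{12 \sqrt{15}}{7}$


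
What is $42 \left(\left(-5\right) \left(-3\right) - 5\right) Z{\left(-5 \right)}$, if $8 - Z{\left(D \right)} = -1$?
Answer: $3780$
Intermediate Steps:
$Z{\left(D \right)} = 9$ ($Z{\left(D \right)} = 8 - -1 = 8 + 1 = 9$)
$42 \left(\left(-5\right) \left(-3\right) - 5\right) Z{\left(-5 \right)} = 42 \left(\left(-5\right) \left(-3\right) - 5\right) 9 = 42 \left(15 - 5\right) 9 = 42 \cdot 10 \cdot 9 = 420 \cdot 9 = 3780$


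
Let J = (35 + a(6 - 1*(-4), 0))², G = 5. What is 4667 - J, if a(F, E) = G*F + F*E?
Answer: -2558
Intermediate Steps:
a(F, E) = 5*F + E*F (a(F, E) = 5*F + F*E = 5*F + E*F)
J = 7225 (J = (35 + (6 - 1*(-4))*(5 + 0))² = (35 + (6 + 4)*5)² = (35 + 10*5)² = (35 + 50)² = 85² = 7225)
4667 - J = 4667 - 1*7225 = 4667 - 7225 = -2558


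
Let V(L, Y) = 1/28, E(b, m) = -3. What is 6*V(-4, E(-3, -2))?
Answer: 3/14 ≈ 0.21429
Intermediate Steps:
V(L, Y) = 1/28
6*V(-4, E(-3, -2)) = 6*(1/28) = 3/14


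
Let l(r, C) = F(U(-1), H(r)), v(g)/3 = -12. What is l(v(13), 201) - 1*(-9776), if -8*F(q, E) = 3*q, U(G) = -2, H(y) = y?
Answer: 39107/4 ≈ 9776.8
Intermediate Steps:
v(g) = -36 (v(g) = 3*(-12) = -36)
F(q, E) = -3*q/8
l(r, C) = 3/4 (l(r, C) = -3/8*(-2) = 3/4)
l(v(13), 201) - 1*(-9776) = 3/4 - 1*(-9776) = 3/4 + 9776 = 39107/4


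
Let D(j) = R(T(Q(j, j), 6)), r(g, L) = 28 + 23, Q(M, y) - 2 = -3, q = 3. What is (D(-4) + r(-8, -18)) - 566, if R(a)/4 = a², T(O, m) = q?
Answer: -479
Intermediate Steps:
Q(M, y) = -1 (Q(M, y) = 2 - 3 = -1)
T(O, m) = 3
R(a) = 4*a²
r(g, L) = 51
D(j) = 36 (D(j) = 4*3² = 4*9 = 36)
(D(-4) + r(-8, -18)) - 566 = (36 + 51) - 566 = 87 - 566 = -479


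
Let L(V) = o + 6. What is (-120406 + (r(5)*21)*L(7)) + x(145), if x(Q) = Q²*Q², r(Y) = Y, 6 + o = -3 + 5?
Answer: 441930429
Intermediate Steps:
o = -4 (o = -6 + (-3 + 5) = -6 + 2 = -4)
L(V) = 2 (L(V) = -4 + 6 = 2)
x(Q) = Q⁴
(-120406 + (r(5)*21)*L(7)) + x(145) = (-120406 + (5*21)*2) + 145⁴ = (-120406 + 105*2) + 442050625 = (-120406 + 210) + 442050625 = -120196 + 442050625 = 441930429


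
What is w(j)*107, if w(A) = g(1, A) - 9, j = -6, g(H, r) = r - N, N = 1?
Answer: -1712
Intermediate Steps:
g(H, r) = -1 + r (g(H, r) = r - 1*1 = r - 1 = -1 + r)
w(A) = -10 + A (w(A) = (-1 + A) - 9 = -10 + A)
w(j)*107 = (-10 - 6)*107 = -16*107 = -1712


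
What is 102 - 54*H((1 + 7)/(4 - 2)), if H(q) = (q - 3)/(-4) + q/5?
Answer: 723/10 ≈ 72.300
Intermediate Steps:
H(q) = ¾ - q/20 (H(q) = (-3 + q)*(-¼) + q*(⅕) = (¾ - q/4) + q/5 = ¾ - q/20)
102 - 54*H((1 + 7)/(4 - 2)) = 102 - 54*(¾ - (1 + 7)/(20*(4 - 2))) = 102 - 54*(¾ - 2/(5*2)) = 102 - 54*(¾ - 1/20*4) = 102 - 54*(¾ - ⅕) = 102 - 54*11/20 = 102 - 297/10 = 723/10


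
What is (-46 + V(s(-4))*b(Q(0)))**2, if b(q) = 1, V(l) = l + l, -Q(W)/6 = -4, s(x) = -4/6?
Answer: 20164/9 ≈ 2240.4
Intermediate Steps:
s(x) = -2/3 (s(x) = -4*1/6 = -2/3)
Q(W) = 24 (Q(W) = -6*(-4) = 24)
V(l) = 2*l
(-46 + V(s(-4))*b(Q(0)))**2 = (-46 + (2*(-2/3))*1)**2 = (-46 - 4/3*1)**2 = (-46 - 4/3)**2 = (-142/3)**2 = 20164/9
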